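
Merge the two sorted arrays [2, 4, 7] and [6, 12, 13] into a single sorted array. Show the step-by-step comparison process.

Merging process:

Compare 2 vs 6: take 2 from left. Merged: [2]
Compare 4 vs 6: take 4 from left. Merged: [2, 4]
Compare 7 vs 6: take 6 from right. Merged: [2, 4, 6]
Compare 7 vs 12: take 7 from left. Merged: [2, 4, 6, 7]
Append remaining from right: [12, 13]. Merged: [2, 4, 6, 7, 12, 13]

Final merged array: [2, 4, 6, 7, 12, 13]
Total comparisons: 4

The merged array is [2, 4, 6, 7, 12, 13], requiring 4 comparisons. The merge step runs in O(n) time where n is the total number of elements.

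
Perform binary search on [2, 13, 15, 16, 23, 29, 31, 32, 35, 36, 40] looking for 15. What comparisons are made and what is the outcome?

Binary search for 15 in [2, 13, 15, 16, 23, 29, 31, 32, 35, 36, 40]:

lo=0, hi=10, mid=5, arr[mid]=29 -> 29 > 15, search left half
lo=0, hi=4, mid=2, arr[mid]=15 -> Found target at index 2!

Binary search finds 15 at index 2 after 2 comparisons. The search repeatedly halves the search space by comparing with the middle element.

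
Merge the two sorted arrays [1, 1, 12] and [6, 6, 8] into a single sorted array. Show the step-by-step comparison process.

Merging process:

Compare 1 vs 6: take 1 from left. Merged: [1]
Compare 1 vs 6: take 1 from left. Merged: [1, 1]
Compare 12 vs 6: take 6 from right. Merged: [1, 1, 6]
Compare 12 vs 6: take 6 from right. Merged: [1, 1, 6, 6]
Compare 12 vs 8: take 8 from right. Merged: [1, 1, 6, 6, 8]
Append remaining from left: [12]. Merged: [1, 1, 6, 6, 8, 12]

Final merged array: [1, 1, 6, 6, 8, 12]
Total comparisons: 5

The merged array is [1, 1, 6, 6, 8, 12], requiring 5 comparisons. The merge step runs in O(n) time where n is the total number of elements.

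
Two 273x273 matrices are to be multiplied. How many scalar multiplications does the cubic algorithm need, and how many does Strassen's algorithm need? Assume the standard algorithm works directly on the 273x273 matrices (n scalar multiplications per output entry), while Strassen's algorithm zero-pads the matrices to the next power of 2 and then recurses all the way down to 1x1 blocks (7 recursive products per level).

Matrix multiplication for 273x273 matrices:

Strassen's algorithm requires power-of-2 dimensions. Pad 273x273 to 512x512 (next power of 2).

Standard algorithm: 273^3 = 20346417 multiplications
Strassen's algorithm: 7^(log2(512)) = 7^9 = 40353607 multiplications
Difference: 20346417 - 40353607 = -20007190 (Strassen uses MORE here due to padding overhead — for small or just-over-power-of-2 n, padding can outweigh the per-level savings)

Standard: 20346417 multiplications (273^3). Strassen: 40353607 multiplications (7^9, after padding to 512x512). Strassen reduces 8 recursive multiplications to 7 at each level.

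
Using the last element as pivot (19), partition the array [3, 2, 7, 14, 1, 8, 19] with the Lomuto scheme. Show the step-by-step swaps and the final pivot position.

Lomuto partition with pivot = 19:

Initial array: [3, 2, 7, 14, 1, 8, 19]

arr[0]=3 <= 19: swap with position 0, array becomes [3, 2, 7, 14, 1, 8, 19]
arr[1]=2 <= 19: swap with position 1, array becomes [3, 2, 7, 14, 1, 8, 19]
arr[2]=7 <= 19: swap with position 2, array becomes [3, 2, 7, 14, 1, 8, 19]
arr[3]=14 <= 19: swap with position 3, array becomes [3, 2, 7, 14, 1, 8, 19]
arr[4]=1 <= 19: swap with position 4, array becomes [3, 2, 7, 14, 1, 8, 19]
arr[5]=8 <= 19: swap with position 5, array becomes [3, 2, 7, 14, 1, 8, 19]

Place pivot at position 6: [3, 2, 7, 14, 1, 8, 19]
Pivot position: 6

After partitioning with pivot 19, the array becomes [3, 2, 7, 14, 1, 8, 19]. The pivot is placed at index 6. All elements to the left of the pivot are <= 19, and all elements to the right are > 19.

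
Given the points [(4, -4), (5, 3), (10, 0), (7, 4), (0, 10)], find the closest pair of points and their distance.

Computing all pairwise distances among 5 points:

d((4, -4), (5, 3)) = 7.0711
d((4, -4), (10, 0)) = 7.2111
d((4, -4), (7, 4)) = 8.544
d((4, -4), (0, 10)) = 14.5602
d((5, 3), (10, 0)) = 5.831
d((5, 3), (7, 4)) = 2.2361 <-- minimum
d((5, 3), (0, 10)) = 8.6023
d((10, 0), (7, 4)) = 5.0
d((10, 0), (0, 10)) = 14.1421
d((7, 4), (0, 10)) = 9.2195

Closest pair: (5, 3) and (7, 4) with distance 2.2361

The closest pair is (5, 3) and (7, 4) with Euclidean distance 2.2361. For 5 points, brute-force pairwise comparison is shown above. For large n, the divide-and-conquer algorithm (sort by x, recurse on halves, check the dividing strip) achieves O(n log n).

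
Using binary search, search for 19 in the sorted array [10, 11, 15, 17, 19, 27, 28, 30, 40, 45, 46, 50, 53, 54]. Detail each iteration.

Binary search for 19 in [10, 11, 15, 17, 19, 27, 28, 30, 40, 45, 46, 50, 53, 54]:

lo=0, hi=13, mid=6, arr[mid]=28 -> 28 > 19, search left half
lo=0, hi=5, mid=2, arr[mid]=15 -> 15 < 19, search right half
lo=3, hi=5, mid=4, arr[mid]=19 -> Found target at index 4!

Binary search finds 19 at index 4 after 3 comparisons. The search repeatedly halves the search space by comparing with the middle element.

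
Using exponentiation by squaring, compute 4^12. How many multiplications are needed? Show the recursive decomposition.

Computing 4^12 by squaring (build up from 4^1; each line after the first costs one multiplication):

4^1 = 4
4^2 = (4^1)^2 = 4^2 = 16
4^3 = 4 * 4^2 = 4 * 16 = 64
4^6 = (4^3)^2 = 64^2 = 4096
4^12 = (4^6)^2 = 4096^2 = 16777216

Result: 16777216
Multiplications needed: 4 (4 lines after 4^1)

4^12 = 16777216. Using exponentiation by squaring, this requires 4 multiplications. The key idea: if the exponent is even, square the half-power; if odd, multiply by the base once.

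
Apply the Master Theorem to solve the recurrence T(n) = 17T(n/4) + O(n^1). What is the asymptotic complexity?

Master Theorem for T(n) = 17T(n/4) + O(n^1):

a = 17, b = 4, c = 1
log_b(a) = log_4(17) = 2.0437

Case 1: c = 1 < log_4(17) = 2.0437
T(n) = O(n^(log_4 17))

For T(n) = 17T(n/4) + O(n^1): log_4(17) = 2.0437. This is Case 1 of the Master Theorem (c < log_b(a), work dominated by leaves), giving O(n^(log_4 17)).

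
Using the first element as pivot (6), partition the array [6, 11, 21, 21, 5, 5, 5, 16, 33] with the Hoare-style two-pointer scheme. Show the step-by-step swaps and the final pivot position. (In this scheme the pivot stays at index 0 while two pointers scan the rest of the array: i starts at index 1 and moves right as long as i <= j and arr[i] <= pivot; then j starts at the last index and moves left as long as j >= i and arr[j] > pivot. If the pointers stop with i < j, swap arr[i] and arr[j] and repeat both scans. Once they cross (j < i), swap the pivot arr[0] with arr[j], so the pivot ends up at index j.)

Hoare-style two-pointer partition with pivot = 6:

Initial array: [6, 11, 21, 21, 5, 5, 5, 16, 33]

Pointers start at i = 1, j = 8.
i stops at index 1 (arr[1]=11 > 6), j stops at index 6 (arr[6]=5 <= 6): swap arr[1] and arr[6], array becomes [6, 5, 21, 21, 5, 5, 11, 16, 33]
i stops at index 2 (arr[2]=21 > 6), j stops at index 5 (arr[5]=5 <= 6): swap arr[2] and arr[5], array becomes [6, 5, 5, 21, 5, 21, 11, 16, 33]
i stops at index 3 (arr[3]=21 > 6), j stops at index 4 (arr[4]=5 <= 6): swap arr[3] and arr[4], array becomes [6, 5, 5, 5, 21, 21, 11, 16, 33]
i ends at 4, j ends at 3: the pointers have crossed (j < i), so scanning stops.

Swap pivot arr[0] with arr[3] to place pivot at position 3: [5, 5, 5, 6, 21, 21, 11, 16, 33]
Pivot position: 3

After partitioning with pivot 6, the array becomes [5, 5, 5, 6, 21, 21, 11, 16, 33]. The pivot is placed at index 3. All elements to the left of the pivot are <= 6, and all elements to the right are > 6.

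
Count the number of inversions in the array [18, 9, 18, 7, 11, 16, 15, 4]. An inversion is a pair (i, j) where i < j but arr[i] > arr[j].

Finding inversions in [18, 9, 18, 7, 11, 16, 15, 4]:

(0, 1): arr[0]=18 > arr[1]=9
(0, 3): arr[0]=18 > arr[3]=7
(0, 4): arr[0]=18 > arr[4]=11
(0, 5): arr[0]=18 > arr[5]=16
(0, 6): arr[0]=18 > arr[6]=15
(0, 7): arr[0]=18 > arr[7]=4
(1, 3): arr[1]=9 > arr[3]=7
(1, 7): arr[1]=9 > arr[7]=4
(2, 3): arr[2]=18 > arr[3]=7
(2, 4): arr[2]=18 > arr[4]=11
(2, 5): arr[2]=18 > arr[5]=16
(2, 6): arr[2]=18 > arr[6]=15
(2, 7): arr[2]=18 > arr[7]=4
(3, 7): arr[3]=7 > arr[7]=4
(4, 7): arr[4]=11 > arr[7]=4
(5, 6): arr[5]=16 > arr[6]=15
(5, 7): arr[5]=16 > arr[7]=4
(6, 7): arr[6]=15 > arr[7]=4

Total inversions: 18

The array has 18 inversion(s): (0,1), (0,3), (0,4), (0,5), (0,6), (0,7), (1,3), (1,7), (2,3), (2,4), (2,5), (2,6), (2,7), (3,7), (4,7), (5,6), (5,7), (6,7). Each pair (i,j) satisfies i < j and arr[i] > arr[j].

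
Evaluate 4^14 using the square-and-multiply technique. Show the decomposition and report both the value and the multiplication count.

Computing 4^14 by squaring (build up from 4^1; each line after the first costs one multiplication):

4^1 = 4
4^2 = (4^1)^2 = 4^2 = 16
4^3 = 4 * 4^2 = 4 * 16 = 64
4^6 = (4^3)^2 = 64^2 = 4096
4^7 = 4 * 4^6 = 4 * 4096 = 16384
4^14 = (4^7)^2 = 16384^2 = 268435456

Result: 268435456
Multiplications needed: 5 (5 lines after 4^1)

4^14 = 268435456. Using exponentiation by squaring, this requires 5 multiplications. The key idea: if the exponent is even, square the half-power; if odd, multiply by the base once.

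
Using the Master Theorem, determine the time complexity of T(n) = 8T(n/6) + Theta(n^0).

Master Theorem for T(n) = 8T(n/6) + O(n^0):

a = 8, b = 6, c = 0
log_b(a) = log_6(8) = 1.1606

Case 1: c = 0 < log_6(8) = 1.1606
T(n) = O(n^(log_6 8))

For T(n) = 8T(n/6) + O(n^0): log_6(8) = 1.1606. This is Case 1 of the Master Theorem (c < log_b(a), work dominated by leaves), giving O(n^(log_6 8)).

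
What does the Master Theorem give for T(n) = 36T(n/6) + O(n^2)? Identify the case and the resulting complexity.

Master Theorem for T(n) = 36T(n/6) + O(n^2):

a = 36, b = 6, c = 2
log_b(a) = log_6(36) = 2.0000

Case 2: c = 2 = log_6(36) = 2.0000
T(n) = O(n^2 log n) = O(n^2 log n)

For T(n) = 36T(n/6) + O(n^2): log_6(36) = 2.0000. This is Case 2 of the Master Theorem (c = log_b(a), equal work at all levels), giving O(n^2 log n).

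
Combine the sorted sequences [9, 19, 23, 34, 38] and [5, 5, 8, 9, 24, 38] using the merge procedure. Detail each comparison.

Merging process:

Compare 9 vs 5: take 5 from right. Merged: [5]
Compare 9 vs 5: take 5 from right. Merged: [5, 5]
Compare 9 vs 8: take 8 from right. Merged: [5, 5, 8]
Compare 9 vs 9: take 9 from left. Merged: [5, 5, 8, 9]
Compare 19 vs 9: take 9 from right. Merged: [5, 5, 8, 9, 9]
Compare 19 vs 24: take 19 from left. Merged: [5, 5, 8, 9, 9, 19]
Compare 23 vs 24: take 23 from left. Merged: [5, 5, 8, 9, 9, 19, 23]
Compare 34 vs 24: take 24 from right. Merged: [5, 5, 8, 9, 9, 19, 23, 24]
Compare 34 vs 38: take 34 from left. Merged: [5, 5, 8, 9, 9, 19, 23, 24, 34]
Compare 38 vs 38: take 38 from left. Merged: [5, 5, 8, 9, 9, 19, 23, 24, 34, 38]
Append remaining from right: [38]. Merged: [5, 5, 8, 9, 9, 19, 23, 24, 34, 38, 38]

Final merged array: [5, 5, 8, 9, 9, 19, 23, 24, 34, 38, 38]
Total comparisons: 10

The merged array is [5, 5, 8, 9, 9, 19, 23, 24, 34, 38, 38], requiring 10 comparisons. The merge step runs in O(n) time where n is the total number of elements.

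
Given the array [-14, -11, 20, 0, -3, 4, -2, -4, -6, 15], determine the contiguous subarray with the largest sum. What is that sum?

Using Kadane's algorithm on [-14, -11, 20, 0, -3, 4, -2, -4, -6, 15]:

Scanning through the array:
Position 1 (value -11): max_ending_here = -11, max_so_far = -11
Position 2 (value 20): max_ending_here = 20, max_so_far = 20
Position 3 (value 0): max_ending_here = 20, max_so_far = 20
Position 4 (value -3): max_ending_here = 17, max_so_far = 20
Position 5 (value 4): max_ending_here = 21, max_so_far = 21
Position 6 (value -2): max_ending_here = 19, max_so_far = 21
Position 7 (value -4): max_ending_here = 15, max_so_far = 21
Position 8 (value -6): max_ending_here = 9, max_so_far = 21
Position 9 (value 15): max_ending_here = 24, max_so_far = 24

Maximum subarray: [20, 0, -3, 4, -2, -4, -6, 15]
Maximum sum: 24

The maximum subarray is [20, 0, -3, 4, -2, -4, -6, 15] with sum 24. This subarray runs from index 2 to index 9.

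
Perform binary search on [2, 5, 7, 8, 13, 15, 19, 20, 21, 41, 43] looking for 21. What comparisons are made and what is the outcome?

Binary search for 21 in [2, 5, 7, 8, 13, 15, 19, 20, 21, 41, 43]:

lo=0, hi=10, mid=5, arr[mid]=15 -> 15 < 21, search right half
lo=6, hi=10, mid=8, arr[mid]=21 -> Found target at index 8!

Binary search finds 21 at index 8 after 2 comparisons. The search repeatedly halves the search space by comparing with the middle element.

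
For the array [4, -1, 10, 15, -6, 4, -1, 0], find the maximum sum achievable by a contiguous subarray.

Using Kadane's algorithm on [4, -1, 10, 15, -6, 4, -1, 0]:

Scanning through the array:
Position 1 (value -1): max_ending_here = 3, max_so_far = 4
Position 2 (value 10): max_ending_here = 13, max_so_far = 13
Position 3 (value 15): max_ending_here = 28, max_so_far = 28
Position 4 (value -6): max_ending_here = 22, max_so_far = 28
Position 5 (value 4): max_ending_here = 26, max_so_far = 28
Position 6 (value -1): max_ending_here = 25, max_so_far = 28
Position 7 (value 0): max_ending_here = 25, max_so_far = 28

Maximum subarray: [4, -1, 10, 15]
Maximum sum: 28

The maximum subarray is [4, -1, 10, 15] with sum 28. This subarray runs from index 0 to index 3.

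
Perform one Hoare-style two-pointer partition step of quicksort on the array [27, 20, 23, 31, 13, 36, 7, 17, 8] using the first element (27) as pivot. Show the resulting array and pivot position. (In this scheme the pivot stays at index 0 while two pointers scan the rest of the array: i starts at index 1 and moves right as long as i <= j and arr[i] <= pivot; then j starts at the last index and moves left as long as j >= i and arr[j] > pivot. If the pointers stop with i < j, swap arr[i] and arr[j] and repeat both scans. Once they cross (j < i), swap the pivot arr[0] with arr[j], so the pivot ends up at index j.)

Hoare-style two-pointer partition with pivot = 27:

Initial array: [27, 20, 23, 31, 13, 36, 7, 17, 8]

Pointers start at i = 1, j = 8.
i stops at index 3 (arr[3]=31 > 27), j stops at index 8 (arr[8]=8 <= 27): swap arr[3] and arr[8], array becomes [27, 20, 23, 8, 13, 36, 7, 17, 31]
i stops at index 5 (arr[5]=36 > 27), j stops at index 7 (arr[7]=17 <= 27): swap arr[5] and arr[7], array becomes [27, 20, 23, 8, 13, 17, 7, 36, 31]
i ends at 7, j ends at 6: the pointers have crossed (j < i), so scanning stops.

Swap pivot arr[0] with arr[6] to place pivot at position 6: [7, 20, 23, 8, 13, 17, 27, 36, 31]
Pivot position: 6

After partitioning with pivot 27, the array becomes [7, 20, 23, 8, 13, 17, 27, 36, 31]. The pivot is placed at index 6. All elements to the left of the pivot are <= 27, and all elements to the right are > 27.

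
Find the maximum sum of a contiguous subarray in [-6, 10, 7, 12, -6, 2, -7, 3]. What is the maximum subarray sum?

Using Kadane's algorithm on [-6, 10, 7, 12, -6, 2, -7, 3]:

Scanning through the array:
Position 1 (value 10): max_ending_here = 10, max_so_far = 10
Position 2 (value 7): max_ending_here = 17, max_so_far = 17
Position 3 (value 12): max_ending_here = 29, max_so_far = 29
Position 4 (value -6): max_ending_here = 23, max_so_far = 29
Position 5 (value 2): max_ending_here = 25, max_so_far = 29
Position 6 (value -7): max_ending_here = 18, max_so_far = 29
Position 7 (value 3): max_ending_here = 21, max_so_far = 29

Maximum subarray: [10, 7, 12]
Maximum sum: 29

The maximum subarray is [10, 7, 12] with sum 29. This subarray runs from index 1 to index 3.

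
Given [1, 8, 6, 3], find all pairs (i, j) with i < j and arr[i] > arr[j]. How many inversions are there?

Finding inversions in [1, 8, 6, 3]:

(1, 2): arr[1]=8 > arr[2]=6
(1, 3): arr[1]=8 > arr[3]=3
(2, 3): arr[2]=6 > arr[3]=3

Total inversions: 3

The array has 3 inversion(s): (1,2), (1,3), (2,3). Each pair (i,j) satisfies i < j and arr[i] > arr[j].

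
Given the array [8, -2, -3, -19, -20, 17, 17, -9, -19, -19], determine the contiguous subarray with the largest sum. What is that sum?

Using Kadane's algorithm on [8, -2, -3, -19, -20, 17, 17, -9, -19, -19]:

Scanning through the array:
Position 1 (value -2): max_ending_here = 6, max_so_far = 8
Position 2 (value -3): max_ending_here = 3, max_so_far = 8
Position 3 (value -19): max_ending_here = -16, max_so_far = 8
Position 4 (value -20): max_ending_here = -20, max_so_far = 8
Position 5 (value 17): max_ending_here = 17, max_so_far = 17
Position 6 (value 17): max_ending_here = 34, max_so_far = 34
Position 7 (value -9): max_ending_here = 25, max_so_far = 34
Position 8 (value -19): max_ending_here = 6, max_so_far = 34
Position 9 (value -19): max_ending_here = -13, max_so_far = 34

Maximum subarray: [17, 17]
Maximum sum: 34

The maximum subarray is [17, 17] with sum 34. This subarray runs from index 5 to index 6.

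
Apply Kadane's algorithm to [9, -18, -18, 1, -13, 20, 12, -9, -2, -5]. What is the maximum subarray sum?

Using Kadane's algorithm on [9, -18, -18, 1, -13, 20, 12, -9, -2, -5]:

Scanning through the array:
Position 1 (value -18): max_ending_here = -9, max_so_far = 9
Position 2 (value -18): max_ending_here = -18, max_so_far = 9
Position 3 (value 1): max_ending_here = 1, max_so_far = 9
Position 4 (value -13): max_ending_here = -12, max_so_far = 9
Position 5 (value 20): max_ending_here = 20, max_so_far = 20
Position 6 (value 12): max_ending_here = 32, max_so_far = 32
Position 7 (value -9): max_ending_here = 23, max_so_far = 32
Position 8 (value -2): max_ending_here = 21, max_so_far = 32
Position 9 (value -5): max_ending_here = 16, max_so_far = 32

Maximum subarray: [20, 12]
Maximum sum: 32

The maximum subarray is [20, 12] with sum 32. This subarray runs from index 5 to index 6.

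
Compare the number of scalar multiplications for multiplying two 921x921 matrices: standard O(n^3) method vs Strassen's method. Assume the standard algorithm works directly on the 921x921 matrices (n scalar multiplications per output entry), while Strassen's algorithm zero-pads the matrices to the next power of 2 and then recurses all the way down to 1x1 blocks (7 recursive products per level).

Matrix multiplication for 921x921 matrices:

Strassen's algorithm requires power-of-2 dimensions. Pad 921x921 to 1024x1024 (next power of 2).

Standard algorithm: 921^3 = 781229961 multiplications
Strassen's algorithm: 7^(log2(1024)) = 7^10 = 282475249 multiplications
Savings: 781229961 - 282475249 = 498754712 multiplications

Standard: 781229961 multiplications (921^3). Strassen: 282475249 multiplications (7^10, after padding to 1024x1024). Strassen reduces 8 recursive multiplications to 7 at each level.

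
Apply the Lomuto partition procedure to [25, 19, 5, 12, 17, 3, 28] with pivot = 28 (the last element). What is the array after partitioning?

Lomuto partition with pivot = 28:

Initial array: [25, 19, 5, 12, 17, 3, 28]

arr[0]=25 <= 28: swap with position 0, array becomes [25, 19, 5, 12, 17, 3, 28]
arr[1]=19 <= 28: swap with position 1, array becomes [25, 19, 5, 12, 17, 3, 28]
arr[2]=5 <= 28: swap with position 2, array becomes [25, 19, 5, 12, 17, 3, 28]
arr[3]=12 <= 28: swap with position 3, array becomes [25, 19, 5, 12, 17, 3, 28]
arr[4]=17 <= 28: swap with position 4, array becomes [25, 19, 5, 12, 17, 3, 28]
arr[5]=3 <= 28: swap with position 5, array becomes [25, 19, 5, 12, 17, 3, 28]

Place pivot at position 6: [25, 19, 5, 12, 17, 3, 28]
Pivot position: 6

After partitioning with pivot 28, the array becomes [25, 19, 5, 12, 17, 3, 28]. The pivot is placed at index 6. All elements to the left of the pivot are <= 28, and all elements to the right are > 28.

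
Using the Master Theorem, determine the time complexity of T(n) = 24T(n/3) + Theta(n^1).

Master Theorem for T(n) = 24T(n/3) + O(n^1):

a = 24, b = 3, c = 1
log_b(a) = log_3(24) = 2.8928

Case 1: c = 1 < log_3(24) = 2.8928
T(n) = O(n^(log_3 24))

For T(n) = 24T(n/3) + O(n^1): log_3(24) = 2.8928. This is Case 1 of the Master Theorem (c < log_b(a), work dominated by leaves), giving O(n^(log_3 24)).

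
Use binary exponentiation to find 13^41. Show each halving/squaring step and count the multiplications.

Computing 13^41 by squaring (build up from 13^1; each line after the first costs one multiplication):

13^1 = 13
13^2 = (13^1)^2 = 13^2 = 169
13^4 = (13^2)^2 = 169^2 = 28561
13^5 = 13 * 13^4 = 13 * 28561 = 371293
13^10 = (13^5)^2 = 371293^2 = 137858491849
13^20 = (13^10)^2 = 137858491849^2 = 19004963774880799438801
13^40 = (13^20)^2 = 19004963774880799438801^2 = 361188648084531445929920877641340156544317601
13^41 = 13 * 13^40 = 13 * 361188648084531445929920877641340156544317601 = 4695452425098908797088971409337422035076128813

Result: 4695452425098908797088971409337422035076128813
Multiplications needed: 7 (7 lines after 13^1)

13^41 = 4695452425098908797088971409337422035076128813. Using exponentiation by squaring, this requires 7 multiplications. The key idea: if the exponent is even, square the half-power; if odd, multiply by the base once.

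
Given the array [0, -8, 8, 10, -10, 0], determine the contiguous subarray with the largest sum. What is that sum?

Using Kadane's algorithm on [0, -8, 8, 10, -10, 0]:

Scanning through the array:
Position 1 (value -8): max_ending_here = -8, max_so_far = 0
Position 2 (value 8): max_ending_here = 8, max_so_far = 8
Position 3 (value 10): max_ending_here = 18, max_so_far = 18
Position 4 (value -10): max_ending_here = 8, max_so_far = 18
Position 5 (value 0): max_ending_here = 8, max_so_far = 18

Maximum subarray: [8, 10]
Maximum sum: 18

The maximum subarray is [8, 10] with sum 18. This subarray runs from index 2 to index 3.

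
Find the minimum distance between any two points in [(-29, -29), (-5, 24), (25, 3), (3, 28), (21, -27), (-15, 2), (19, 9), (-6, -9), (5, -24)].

Computing all pairwise distances among 9 points:

d((-29, -29), (-5, 24)) = 58.1808
d((-29, -29), (25, 3)) = 62.7694
d((-29, -29), (3, 28)) = 65.3682
d((-29, -29), (21, -27)) = 50.04
d((-29, -29), (-15, 2)) = 34.0147
d((-29, -29), (19, 9)) = 61.2209
d((-29, -29), (-6, -9)) = 30.4795
d((-29, -29), (5, -24)) = 34.3657
d((-5, 24), (25, 3)) = 36.6197
d((-5, 24), (3, 28)) = 8.9443
d((-5, 24), (21, -27)) = 57.2451
d((-5, 24), (-15, 2)) = 24.1661
d((-5, 24), (19, 9)) = 28.3019
d((-5, 24), (-6, -9)) = 33.0151
d((-5, 24), (5, -24)) = 49.0306
d((25, 3), (3, 28)) = 33.3017
d((25, 3), (21, -27)) = 30.2655
d((25, 3), (-15, 2)) = 40.0125
d((25, 3), (19, 9)) = 8.4853 <-- minimum
d((25, 3), (-6, -9)) = 33.2415
d((25, 3), (5, -24)) = 33.6006
d((3, 28), (21, -27)) = 57.8705
d((3, 28), (-15, 2)) = 31.6228
d((3, 28), (19, 9)) = 24.8395
d((3, 28), (-6, -9)) = 38.0789
d((3, 28), (5, -24)) = 52.0384
d((21, -27), (-15, 2)) = 46.2277
d((21, -27), (19, 9)) = 36.0555
d((21, -27), (-6, -9)) = 32.45
d((21, -27), (5, -24)) = 16.2788
d((-15, 2), (19, 9)) = 34.7131
d((-15, 2), (-6, -9)) = 14.2127
d((-15, 2), (5, -24)) = 32.8024
d((19, 9), (-6, -9)) = 30.8058
d((19, 9), (5, -24)) = 35.8469
d((-6, -9), (5, -24)) = 18.6011

Closest pair: (25, 3) and (19, 9) with distance 8.4853

The closest pair is (25, 3) and (19, 9) with Euclidean distance 8.4853. For 9 points, brute-force pairwise comparison is shown above. For large n, the divide-and-conquer algorithm (sort by x, recurse on halves, check the dividing strip) achieves O(n log n).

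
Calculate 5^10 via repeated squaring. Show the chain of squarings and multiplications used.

Computing 5^10 by squaring (build up from 5^1; each line after the first costs one multiplication):

5^1 = 5
5^2 = (5^1)^2 = 5^2 = 25
5^4 = (5^2)^2 = 25^2 = 625
5^5 = 5 * 5^4 = 5 * 625 = 3125
5^10 = (5^5)^2 = 3125^2 = 9765625

Result: 9765625
Multiplications needed: 4 (4 lines after 5^1)

5^10 = 9765625. Using exponentiation by squaring, this requires 4 multiplications. The key idea: if the exponent is even, square the half-power; if odd, multiply by the base once.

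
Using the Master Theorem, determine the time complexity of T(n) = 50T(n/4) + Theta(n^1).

Master Theorem for T(n) = 50T(n/4) + O(n^1):

a = 50, b = 4, c = 1
log_b(a) = log_4(50) = 2.8219

Case 1: c = 1 < log_4(50) = 2.8219
T(n) = O(n^(log_4 50))

For T(n) = 50T(n/4) + O(n^1): log_4(50) = 2.8219. This is Case 1 of the Master Theorem (c < log_b(a), work dominated by leaves), giving O(n^(log_4 50)).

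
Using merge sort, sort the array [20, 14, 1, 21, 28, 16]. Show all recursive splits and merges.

Merge sort trace:

Split: [20, 14, 1, 21, 28, 16] -> [20, 14, 1] and [21, 28, 16]
  Split: [20, 14, 1] -> [20] and [14, 1]
    Split: [14, 1] -> [14] and [1]
    Merge: [14] + [1] -> [1, 14]
  Merge: [20] + [1, 14] -> [1, 14, 20]
  Split: [21, 28, 16] -> [21] and [28, 16]
    Split: [28, 16] -> [28] and [16]
    Merge: [28] + [16] -> [16, 28]
  Merge: [21] + [16, 28] -> [16, 21, 28]
Merge: [1, 14, 20] + [16, 21, 28] -> [1, 14, 16, 20, 21, 28]

Final sorted array: [1, 14, 16, 20, 21, 28]

The merge sort proceeds by recursively splitting the array and merging sorted halves.
After all merges, the sorted array is [1, 14, 16, 20, 21, 28].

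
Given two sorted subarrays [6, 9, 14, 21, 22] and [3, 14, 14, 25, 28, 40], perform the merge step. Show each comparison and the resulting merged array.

Merging process:

Compare 6 vs 3: take 3 from right. Merged: [3]
Compare 6 vs 14: take 6 from left. Merged: [3, 6]
Compare 9 vs 14: take 9 from left. Merged: [3, 6, 9]
Compare 14 vs 14: take 14 from left. Merged: [3, 6, 9, 14]
Compare 21 vs 14: take 14 from right. Merged: [3, 6, 9, 14, 14]
Compare 21 vs 14: take 14 from right. Merged: [3, 6, 9, 14, 14, 14]
Compare 21 vs 25: take 21 from left. Merged: [3, 6, 9, 14, 14, 14, 21]
Compare 22 vs 25: take 22 from left. Merged: [3, 6, 9, 14, 14, 14, 21, 22]
Append remaining from right: [25, 28, 40]. Merged: [3, 6, 9, 14, 14, 14, 21, 22, 25, 28, 40]

Final merged array: [3, 6, 9, 14, 14, 14, 21, 22, 25, 28, 40]
Total comparisons: 8

The merged array is [3, 6, 9, 14, 14, 14, 21, 22, 25, 28, 40], requiring 8 comparisons. The merge step runs in O(n) time where n is the total number of elements.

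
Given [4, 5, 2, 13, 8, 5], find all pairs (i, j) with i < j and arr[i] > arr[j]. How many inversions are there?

Finding inversions in [4, 5, 2, 13, 8, 5]:

(0, 2): arr[0]=4 > arr[2]=2
(1, 2): arr[1]=5 > arr[2]=2
(3, 4): arr[3]=13 > arr[4]=8
(3, 5): arr[3]=13 > arr[5]=5
(4, 5): arr[4]=8 > arr[5]=5

Total inversions: 5

The array has 5 inversion(s): (0,2), (1,2), (3,4), (3,5), (4,5). Each pair (i,j) satisfies i < j and arr[i] > arr[j].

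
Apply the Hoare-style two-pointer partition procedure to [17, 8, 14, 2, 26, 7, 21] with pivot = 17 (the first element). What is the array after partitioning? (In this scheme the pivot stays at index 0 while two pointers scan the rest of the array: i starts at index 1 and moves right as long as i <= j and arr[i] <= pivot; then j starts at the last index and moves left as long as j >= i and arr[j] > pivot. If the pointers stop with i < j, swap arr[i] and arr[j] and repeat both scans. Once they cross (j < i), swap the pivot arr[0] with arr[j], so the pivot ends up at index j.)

Hoare-style two-pointer partition with pivot = 17:

Initial array: [17, 8, 14, 2, 26, 7, 21]

Pointers start at i = 1, j = 6.
i stops at index 4 (arr[4]=26 > 17), j stops at index 5 (arr[5]=7 <= 17): swap arr[4] and arr[5], array becomes [17, 8, 14, 2, 7, 26, 21]
i ends at 5, j ends at 4: the pointers have crossed (j < i), so scanning stops.

Swap pivot arr[0] with arr[4] to place pivot at position 4: [7, 8, 14, 2, 17, 26, 21]
Pivot position: 4

After partitioning with pivot 17, the array becomes [7, 8, 14, 2, 17, 26, 21]. The pivot is placed at index 4. All elements to the left of the pivot are <= 17, and all elements to the right are > 17.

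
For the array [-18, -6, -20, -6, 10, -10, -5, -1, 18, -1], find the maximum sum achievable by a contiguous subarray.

Using Kadane's algorithm on [-18, -6, -20, -6, 10, -10, -5, -1, 18, -1]:

Scanning through the array:
Position 1 (value -6): max_ending_here = -6, max_so_far = -6
Position 2 (value -20): max_ending_here = -20, max_so_far = -6
Position 3 (value -6): max_ending_here = -6, max_so_far = -6
Position 4 (value 10): max_ending_here = 10, max_so_far = 10
Position 5 (value -10): max_ending_here = 0, max_so_far = 10
Position 6 (value -5): max_ending_here = -5, max_so_far = 10
Position 7 (value -1): max_ending_here = -1, max_so_far = 10
Position 8 (value 18): max_ending_here = 18, max_so_far = 18
Position 9 (value -1): max_ending_here = 17, max_so_far = 18

Maximum subarray: [18]
Maximum sum: 18

The maximum subarray is [18] with sum 18. This subarray runs from index 8 to index 8.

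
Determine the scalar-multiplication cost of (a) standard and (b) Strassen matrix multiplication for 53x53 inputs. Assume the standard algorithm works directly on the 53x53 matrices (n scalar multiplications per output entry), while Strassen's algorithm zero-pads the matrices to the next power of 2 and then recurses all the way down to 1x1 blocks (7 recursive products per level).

Matrix multiplication for 53x53 matrices:

Strassen's algorithm requires power-of-2 dimensions. Pad 53x53 to 64x64 (next power of 2).

Standard algorithm: 53^3 = 148877 multiplications
Strassen's algorithm: 7^(log2(64)) = 7^6 = 117649 multiplications
Savings: 148877 - 117649 = 31228 multiplications

Standard: 148877 multiplications (53^3). Strassen: 117649 multiplications (7^6, after padding to 64x64). Strassen reduces 8 recursive multiplications to 7 at each level.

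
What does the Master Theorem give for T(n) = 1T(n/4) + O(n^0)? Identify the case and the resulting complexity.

Master Theorem for T(n) = 1T(n/4) + O(n^0):

a = 1, b = 4, c = 0
log_b(a) = log_4(1) = 0.0000

Case 2: c = 0 = log_4(1) = 0.0000
T(n) = O(n^0 log n) = O(log n)

For T(n) = 1T(n/4) + O(n^0): log_4(1) = 0.0000. This is Case 2 of the Master Theorem (c = log_b(a), equal work at all levels), giving O(log n).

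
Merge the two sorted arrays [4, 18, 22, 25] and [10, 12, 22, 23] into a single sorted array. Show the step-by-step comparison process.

Merging process:

Compare 4 vs 10: take 4 from left. Merged: [4]
Compare 18 vs 10: take 10 from right. Merged: [4, 10]
Compare 18 vs 12: take 12 from right. Merged: [4, 10, 12]
Compare 18 vs 22: take 18 from left. Merged: [4, 10, 12, 18]
Compare 22 vs 22: take 22 from left. Merged: [4, 10, 12, 18, 22]
Compare 25 vs 22: take 22 from right. Merged: [4, 10, 12, 18, 22, 22]
Compare 25 vs 23: take 23 from right. Merged: [4, 10, 12, 18, 22, 22, 23]
Append remaining from left: [25]. Merged: [4, 10, 12, 18, 22, 22, 23, 25]

Final merged array: [4, 10, 12, 18, 22, 22, 23, 25]
Total comparisons: 7

The merged array is [4, 10, 12, 18, 22, 22, 23, 25], requiring 7 comparisons. The merge step runs in O(n) time where n is the total number of elements.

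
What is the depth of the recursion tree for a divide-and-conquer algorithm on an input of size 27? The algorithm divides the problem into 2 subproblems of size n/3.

For divide and conquer with division factor 3:

Problem sizes at each level:
Level 0: 27
Level 1: 9
Level 2: 3
Level 3: 1

The root is level 0 and the size-1 base case is level 3 (the tree spans levels 0 through 3, i.e. 4 levels counting the root), so the depth is the number of divisions: log_3(27) = 3

The recursion tree depth is log_3(27) = 3. At each level, the problem size is divided by 3, so it takes 3 divisions to reduce to a base case of size 1. The algorithm makes 2 recursive calls at each level.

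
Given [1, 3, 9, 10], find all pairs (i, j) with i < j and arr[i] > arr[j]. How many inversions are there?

Finding inversions in [1, 3, 9, 10]:


Total inversions: 0

The array has 0 inversions. It is already sorted.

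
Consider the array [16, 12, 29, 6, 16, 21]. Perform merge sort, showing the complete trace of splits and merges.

Merge sort trace:

Split: [16, 12, 29, 6, 16, 21] -> [16, 12, 29] and [6, 16, 21]
  Split: [16, 12, 29] -> [16] and [12, 29]
    Split: [12, 29] -> [12] and [29]
    Merge: [12] + [29] -> [12, 29]
  Merge: [16] + [12, 29] -> [12, 16, 29]
  Split: [6, 16, 21] -> [6] and [16, 21]
    Split: [16, 21] -> [16] and [21]
    Merge: [16] + [21] -> [16, 21]
  Merge: [6] + [16, 21] -> [6, 16, 21]
Merge: [12, 16, 29] + [6, 16, 21] -> [6, 12, 16, 16, 21, 29]

Final sorted array: [6, 12, 16, 16, 21, 29]

The merge sort proceeds by recursively splitting the array and merging sorted halves.
After all merges, the sorted array is [6, 12, 16, 16, 21, 29].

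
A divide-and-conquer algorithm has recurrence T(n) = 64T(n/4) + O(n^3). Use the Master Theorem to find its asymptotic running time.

Master Theorem for T(n) = 64T(n/4) + O(n^3):

a = 64, b = 4, c = 3
log_b(a) = log_4(64) = 3.0000

Case 2: c = 3 = log_4(64) = 3.0000
T(n) = O(n^3 log n) = O(n^3 log n)

For T(n) = 64T(n/4) + O(n^3): log_4(64) = 3.0000. This is Case 2 of the Master Theorem (c = log_b(a), equal work at all levels), giving O(n^3 log n).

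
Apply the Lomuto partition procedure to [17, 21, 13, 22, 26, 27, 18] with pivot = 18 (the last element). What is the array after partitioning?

Lomuto partition with pivot = 18:

Initial array: [17, 21, 13, 22, 26, 27, 18]

arr[0]=17 <= 18: swap with position 0, array becomes [17, 21, 13, 22, 26, 27, 18]
arr[1]=21 > 18: no swap
arr[2]=13 <= 18: swap with position 1, array becomes [17, 13, 21, 22, 26, 27, 18]
arr[3]=22 > 18: no swap
arr[4]=26 > 18: no swap
arr[5]=27 > 18: no swap

Place pivot at position 2: [17, 13, 18, 22, 26, 27, 21]
Pivot position: 2

After partitioning with pivot 18, the array becomes [17, 13, 18, 22, 26, 27, 21]. The pivot is placed at index 2. All elements to the left of the pivot are <= 18, and all elements to the right are > 18.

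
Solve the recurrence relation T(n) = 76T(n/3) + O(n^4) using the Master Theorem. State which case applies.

Master Theorem for T(n) = 76T(n/3) + O(n^4):

a = 76, b = 3, c = 4
log_b(a) = log_3(76) = 3.9420

Case 3: c = 4 > log_3(76) = 3.9420
T(n) = O(n^4) = O(n^4)

For T(n) = 76T(n/3) + O(n^4): log_3(76) = 3.9420. This is Case 3 of the Master Theorem (c > log_b(a), work dominated by root), giving O(n^4).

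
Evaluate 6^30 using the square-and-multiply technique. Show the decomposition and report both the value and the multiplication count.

Computing 6^30 by squaring (build up from 6^1; each line after the first costs one multiplication):

6^1 = 6
6^2 = (6^1)^2 = 6^2 = 36
6^3 = 6 * 6^2 = 6 * 36 = 216
6^6 = (6^3)^2 = 216^2 = 46656
6^7 = 6 * 6^6 = 6 * 46656 = 279936
6^14 = (6^7)^2 = 279936^2 = 78364164096
6^15 = 6 * 6^14 = 6 * 78364164096 = 470184984576
6^30 = (6^15)^2 = 470184984576^2 = 221073919720733357899776

Result: 221073919720733357899776
Multiplications needed: 7 (7 lines after 6^1)

6^30 = 221073919720733357899776. Using exponentiation by squaring, this requires 7 multiplications. The key idea: if the exponent is even, square the half-power; if odd, multiply by the base once.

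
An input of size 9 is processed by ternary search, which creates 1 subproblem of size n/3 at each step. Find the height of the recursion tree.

For divide and conquer with division factor 3:

Problem sizes at each level:
Level 0: 9
Level 1: 3
Level 2: 1

The root is level 0 and the size-1 base case is level 2 (the tree spans levels 0 through 2, i.e. 3 levels counting the root), so the depth is the number of divisions: log_3(9) = 2

The recursion tree depth is log_3(9) = 2. At each level, the problem size is divided by 3, so it takes 2 divisions to reduce to a base case of size 1. The algorithm makes 1 recursive call at each level.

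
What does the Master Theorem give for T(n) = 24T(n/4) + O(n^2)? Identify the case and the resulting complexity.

Master Theorem for T(n) = 24T(n/4) + O(n^2):

a = 24, b = 4, c = 2
log_b(a) = log_4(24) = 2.2925

Case 1: c = 2 < log_4(24) = 2.2925
T(n) = O(n^(log_4 24))

For T(n) = 24T(n/4) + O(n^2): log_4(24) = 2.2925. This is Case 1 of the Master Theorem (c < log_b(a), work dominated by leaves), giving O(n^(log_4 24)).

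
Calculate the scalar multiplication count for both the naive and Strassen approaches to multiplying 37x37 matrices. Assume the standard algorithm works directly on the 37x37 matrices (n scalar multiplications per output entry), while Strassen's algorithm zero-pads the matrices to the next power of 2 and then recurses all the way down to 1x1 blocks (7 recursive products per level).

Matrix multiplication for 37x37 matrices:

Strassen's algorithm requires power-of-2 dimensions. Pad 37x37 to 64x64 (next power of 2).

Standard algorithm: 37^3 = 50653 multiplications
Strassen's algorithm: 7^(log2(64)) = 7^6 = 117649 multiplications
Difference: 50653 - 117649 = -66996 (Strassen uses MORE here due to padding overhead — for small or just-over-power-of-2 n, padding can outweigh the per-level savings)

Standard: 50653 multiplications (37^3). Strassen: 117649 multiplications (7^6, after padding to 64x64). Strassen reduces 8 recursive multiplications to 7 at each level.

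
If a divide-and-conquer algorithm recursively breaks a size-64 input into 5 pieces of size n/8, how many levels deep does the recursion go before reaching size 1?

For divide and conquer with division factor 8:

Problem sizes at each level:
Level 0: 64
Level 1: 8
Level 2: 1

The root is level 0 and the size-1 base case is level 2 (the tree spans levels 0 through 2, i.e. 3 levels counting the root), so the depth is the number of divisions: log_8(64) = 2

The recursion tree depth is log_8(64) = 2. At each level, the problem size is divided by 8, so it takes 2 divisions to reduce to a base case of size 1. The algorithm makes 5 recursive calls at each level.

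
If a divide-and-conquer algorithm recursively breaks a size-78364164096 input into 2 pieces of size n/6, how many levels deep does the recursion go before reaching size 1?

For divide and conquer with division factor 6:

Problem sizes at each level:
Level 0: 78364164096
Level 1: 13060694016
Level 2: 2176782336
Level 3: 362797056
Level 4: 60466176
Level 5: 10077696
Level 6: 1679616
Level 7: 279936
Level 8: 46656
Level 9: 7776
Level 10: 1296
Level 11: 216
Level 12: 36
Level 13: 6
Level 14: 1

The root is level 0 and the size-1 base case is level 14 (the tree spans levels 0 through 14, i.e. 15 levels counting the root), so the depth is the number of divisions: log_6(78364164096) = 14

The recursion tree depth is log_6(78364164096) = 14. At each level, the problem size is divided by 6, so it takes 14 divisions to reduce to a base case of size 1. The algorithm makes 2 recursive calls at each level.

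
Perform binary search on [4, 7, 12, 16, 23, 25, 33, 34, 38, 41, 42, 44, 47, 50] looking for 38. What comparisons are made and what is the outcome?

Binary search for 38 in [4, 7, 12, 16, 23, 25, 33, 34, 38, 41, 42, 44, 47, 50]:

lo=0, hi=13, mid=6, arr[mid]=33 -> 33 < 38, search right half
lo=7, hi=13, mid=10, arr[mid]=42 -> 42 > 38, search left half
lo=7, hi=9, mid=8, arr[mid]=38 -> Found target at index 8!

Binary search finds 38 at index 8 after 3 comparisons. The search repeatedly halves the search space by comparing with the middle element.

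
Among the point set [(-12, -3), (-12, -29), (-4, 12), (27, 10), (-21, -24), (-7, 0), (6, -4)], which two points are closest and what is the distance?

Computing all pairwise distances among 7 points:

d((-12, -3), (-12, -29)) = 26.0
d((-12, -3), (-4, 12)) = 17.0
d((-12, -3), (27, 10)) = 41.1096
d((-12, -3), (-21, -24)) = 22.8473
d((-12, -3), (-7, 0)) = 5.831 <-- minimum
d((-12, -3), (6, -4)) = 18.0278
d((-12, -29), (-4, 12)) = 41.7732
d((-12, -29), (27, 10)) = 55.1543
d((-12, -29), (-21, -24)) = 10.2956
d((-12, -29), (-7, 0)) = 29.4279
d((-12, -29), (6, -4)) = 30.8058
d((-4, 12), (27, 10)) = 31.0644
d((-4, 12), (-21, -24)) = 39.8121
d((-4, 12), (-7, 0)) = 12.3693
d((-4, 12), (6, -4)) = 18.868
d((27, 10), (-21, -24)) = 58.8218
d((27, 10), (-7, 0)) = 35.4401
d((27, 10), (6, -4)) = 25.2389
d((-21, -24), (-7, 0)) = 27.7849
d((-21, -24), (6, -4)) = 33.6006
d((-7, 0), (6, -4)) = 13.6015

Closest pair: (-12, -3) and (-7, 0) with distance 5.831

The closest pair is (-12, -3) and (-7, 0) with Euclidean distance 5.831. For 7 points, brute-force pairwise comparison is shown above. For large n, the divide-and-conquer algorithm (sort by x, recurse on halves, check the dividing strip) achieves O(n log n).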